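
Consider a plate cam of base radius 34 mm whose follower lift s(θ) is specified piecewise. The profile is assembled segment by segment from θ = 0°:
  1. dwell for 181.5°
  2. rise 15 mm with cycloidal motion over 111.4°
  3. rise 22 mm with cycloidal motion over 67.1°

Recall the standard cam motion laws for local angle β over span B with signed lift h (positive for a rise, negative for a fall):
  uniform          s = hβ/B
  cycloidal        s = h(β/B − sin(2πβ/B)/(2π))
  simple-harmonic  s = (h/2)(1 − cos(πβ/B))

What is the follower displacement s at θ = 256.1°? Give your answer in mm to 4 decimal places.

seg 1 [0°–181.5°] dwell: s stays 0.0000
seg 2 [181.5°–292.9°] cycloidal, h=15: θ=256.1° here. β=74.6, B=111.4. 15·(0.6697 − sin(2π·0.6697)/(2π)) = 12.1344 → s = 12.1344

12.1344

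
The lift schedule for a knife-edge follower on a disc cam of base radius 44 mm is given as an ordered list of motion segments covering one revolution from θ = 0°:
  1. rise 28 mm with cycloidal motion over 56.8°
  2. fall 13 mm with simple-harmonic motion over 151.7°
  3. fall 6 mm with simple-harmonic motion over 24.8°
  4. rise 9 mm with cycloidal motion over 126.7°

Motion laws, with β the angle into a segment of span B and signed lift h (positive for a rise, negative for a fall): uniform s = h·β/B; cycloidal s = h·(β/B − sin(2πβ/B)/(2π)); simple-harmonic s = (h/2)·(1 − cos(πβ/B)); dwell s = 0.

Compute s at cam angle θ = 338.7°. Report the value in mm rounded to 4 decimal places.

seg 1 [0°–56.8°] cycloidal, h=28: full span → s += 28 → s = 28.0000
seg 2 [56.8°–208.5°] simple-harmonic, h=-13: full span → s += -13 → s = 15.0000
seg 3 [208.5°–233.3°] simple-harmonic, h=-6: full span → s += -6 → s = 9.0000
seg 4 [233.3°–360°] cycloidal, h=9: θ=338.7° here. β=105.4, B=126.7. 9·(0.8319 − sin(2π·0.8319)/(2π)) = 8.7339 → s = 17.7339

17.7339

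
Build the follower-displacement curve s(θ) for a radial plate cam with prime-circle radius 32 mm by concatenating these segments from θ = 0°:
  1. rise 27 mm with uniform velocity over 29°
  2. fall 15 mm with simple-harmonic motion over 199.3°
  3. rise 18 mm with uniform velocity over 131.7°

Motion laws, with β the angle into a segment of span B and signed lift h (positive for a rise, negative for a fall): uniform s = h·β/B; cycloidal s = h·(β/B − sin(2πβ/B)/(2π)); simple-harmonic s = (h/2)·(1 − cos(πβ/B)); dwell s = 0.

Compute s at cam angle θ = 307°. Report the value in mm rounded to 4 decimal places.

seg 1 [0°–29°] uniform, h=27: full span → s += 27 → s = 27.0000
seg 2 [29°–228.3°] simple-harmonic, h=-15: full span → s += -15 → s = 12.0000
seg 3 [228.3°–360°] uniform, h=18: θ=307° here. β=78.7, B=131.7. 18·78.7/131.7 = 10.7563 → s = 22.7563

22.7563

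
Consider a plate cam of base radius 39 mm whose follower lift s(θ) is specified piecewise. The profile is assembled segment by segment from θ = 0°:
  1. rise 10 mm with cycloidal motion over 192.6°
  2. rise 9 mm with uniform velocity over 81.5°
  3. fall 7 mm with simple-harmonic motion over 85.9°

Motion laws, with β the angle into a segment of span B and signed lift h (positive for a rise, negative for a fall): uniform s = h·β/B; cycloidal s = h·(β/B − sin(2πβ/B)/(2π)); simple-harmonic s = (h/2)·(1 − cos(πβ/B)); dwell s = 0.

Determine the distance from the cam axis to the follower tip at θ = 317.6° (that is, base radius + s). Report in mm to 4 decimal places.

seg 1 [0°–192.6°] cycloidal, h=10: full span → s += 10 → s = 10.0000
seg 2 [192.6°–274.1°] uniform, h=9: full span → s += 9 → s = 19.0000
seg 3 [274.1°–360°] simple-harmonic, h=-7: θ=317.6° here. β=43.5, B=85.9. -7/2·(1 − cos(π·0.5064)) = -3.5704 → s = 15.4296
radial distance = base radius + s = 39 + 15.4296 = 54.4296

54.4296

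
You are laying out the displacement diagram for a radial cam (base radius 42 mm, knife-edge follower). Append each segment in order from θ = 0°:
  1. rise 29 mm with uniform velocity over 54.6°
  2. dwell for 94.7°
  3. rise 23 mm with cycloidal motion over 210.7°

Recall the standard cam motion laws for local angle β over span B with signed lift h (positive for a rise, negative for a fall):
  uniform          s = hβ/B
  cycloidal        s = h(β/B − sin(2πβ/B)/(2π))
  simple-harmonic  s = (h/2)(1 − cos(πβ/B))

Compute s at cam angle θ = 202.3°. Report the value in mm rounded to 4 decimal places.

seg 1 [0°–54.6°] uniform, h=29: full span → s += 29 → s = 29.0000
seg 2 [54.6°–149.3°] dwell: s stays 29.0000
seg 3 [149.3°–360°] cycloidal, h=23: θ=202.3° here. β=53, B=210.7. 23·(0.2515 − sin(2π·0.2515)/(2π)) = 2.1251 → s = 31.1251

31.1251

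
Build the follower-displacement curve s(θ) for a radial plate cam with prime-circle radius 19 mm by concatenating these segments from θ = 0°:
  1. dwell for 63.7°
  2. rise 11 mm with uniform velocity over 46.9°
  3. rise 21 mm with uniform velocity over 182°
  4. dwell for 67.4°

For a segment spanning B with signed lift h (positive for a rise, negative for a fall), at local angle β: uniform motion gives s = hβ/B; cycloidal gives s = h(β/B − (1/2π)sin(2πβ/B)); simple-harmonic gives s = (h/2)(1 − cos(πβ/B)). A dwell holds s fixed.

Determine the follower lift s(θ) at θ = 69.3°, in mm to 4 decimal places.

seg 1 [0°–63.7°] dwell: s stays 0.0000
seg 2 [63.7°–110.6°] uniform, h=11: θ=69.3° here. β=5.6, B=46.9. 11·5.6/46.9 = 1.3134 → s = 1.3134

1.3134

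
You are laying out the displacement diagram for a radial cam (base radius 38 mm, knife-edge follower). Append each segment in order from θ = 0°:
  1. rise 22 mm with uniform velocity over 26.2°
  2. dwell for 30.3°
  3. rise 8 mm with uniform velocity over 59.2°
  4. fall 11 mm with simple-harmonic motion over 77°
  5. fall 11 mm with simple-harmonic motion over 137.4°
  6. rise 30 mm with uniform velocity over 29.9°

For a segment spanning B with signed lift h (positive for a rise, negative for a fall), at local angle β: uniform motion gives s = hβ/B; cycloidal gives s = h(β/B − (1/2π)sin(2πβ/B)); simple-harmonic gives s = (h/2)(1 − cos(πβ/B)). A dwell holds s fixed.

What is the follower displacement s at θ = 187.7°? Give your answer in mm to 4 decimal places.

seg 1 [0°–26.2°] uniform, h=22: full span → s += 22 → s = 22.0000
seg 2 [26.2°–56.5°] dwell: s stays 22.0000
seg 3 [56.5°–115.7°] uniform, h=8: full span → s += 8 → s = 30.0000
seg 4 [115.7°–192.7°] simple-harmonic, h=-11: θ=187.7° here. β=72, B=77. -11/2·(1 − cos(π·0.9351)) = -10.8860 → s = 19.1140

19.1140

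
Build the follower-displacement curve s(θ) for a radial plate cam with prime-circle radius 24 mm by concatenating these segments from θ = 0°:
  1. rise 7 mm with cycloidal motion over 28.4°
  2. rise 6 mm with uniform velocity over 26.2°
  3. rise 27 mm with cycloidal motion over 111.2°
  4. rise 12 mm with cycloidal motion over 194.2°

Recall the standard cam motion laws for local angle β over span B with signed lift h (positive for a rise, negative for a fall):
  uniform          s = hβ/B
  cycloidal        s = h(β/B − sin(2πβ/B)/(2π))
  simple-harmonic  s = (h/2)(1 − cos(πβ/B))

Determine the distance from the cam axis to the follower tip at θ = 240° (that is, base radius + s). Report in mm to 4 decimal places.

seg 1 [0°–28.4°] cycloidal, h=7: full span → s += 7 → s = 7.0000
seg 2 [28.4°–54.6°] uniform, h=6: full span → s += 6 → s = 13.0000
seg 3 [54.6°–165.8°] cycloidal, h=27: full span → s += 27 → s = 40.0000
seg 4 [165.8°–360°] cycloidal, h=12: θ=240° here. β=74.2, B=194.2. 12·(0.3821 − sin(2π·0.3821)/(2π)) = 3.2959 → s = 43.2959
radial distance = base radius + s = 24 + 43.2959 = 67.2959

67.2959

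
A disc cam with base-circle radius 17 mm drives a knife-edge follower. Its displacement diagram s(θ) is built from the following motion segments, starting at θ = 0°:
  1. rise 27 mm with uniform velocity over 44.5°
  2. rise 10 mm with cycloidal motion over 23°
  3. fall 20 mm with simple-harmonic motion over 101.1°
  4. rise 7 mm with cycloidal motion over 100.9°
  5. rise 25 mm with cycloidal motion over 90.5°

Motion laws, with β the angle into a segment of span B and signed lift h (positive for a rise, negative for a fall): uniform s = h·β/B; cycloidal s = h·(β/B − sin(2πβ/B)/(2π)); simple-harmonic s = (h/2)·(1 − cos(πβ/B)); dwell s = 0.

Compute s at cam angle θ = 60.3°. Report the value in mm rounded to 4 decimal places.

seg 1 [0°–44.5°] uniform, h=27: full span → s += 27 → s = 27.0000
seg 2 [44.5°–67.5°] cycloidal, h=10: θ=60.3° here. β=15.8, B=23. 10·(0.6870 − sin(2π·0.6870)/(2π)) = 8.3379 → s = 35.3379

35.3379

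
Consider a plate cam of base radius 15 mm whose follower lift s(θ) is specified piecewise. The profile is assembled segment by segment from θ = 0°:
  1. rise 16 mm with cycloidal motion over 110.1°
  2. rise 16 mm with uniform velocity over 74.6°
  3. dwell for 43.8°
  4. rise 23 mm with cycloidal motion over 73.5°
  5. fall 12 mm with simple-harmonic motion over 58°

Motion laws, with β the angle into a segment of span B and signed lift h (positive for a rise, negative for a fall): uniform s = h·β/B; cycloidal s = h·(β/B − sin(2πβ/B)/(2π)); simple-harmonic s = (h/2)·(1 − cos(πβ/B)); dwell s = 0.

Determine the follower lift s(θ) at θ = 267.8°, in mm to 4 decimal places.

seg 1 [0°–110.1°] cycloidal, h=16: full span → s += 16 → s = 16.0000
seg 2 [110.1°–184.7°] uniform, h=16: full span → s += 16 → s = 32.0000
seg 3 [184.7°–228.5°] dwell: s stays 32.0000
seg 4 [228.5°–302°] cycloidal, h=23: θ=267.8° here. β=39.3, B=73.5. 23·(0.5347 − sin(2π·0.5347)/(2π)) = 13.0896 → s = 45.0896

45.0896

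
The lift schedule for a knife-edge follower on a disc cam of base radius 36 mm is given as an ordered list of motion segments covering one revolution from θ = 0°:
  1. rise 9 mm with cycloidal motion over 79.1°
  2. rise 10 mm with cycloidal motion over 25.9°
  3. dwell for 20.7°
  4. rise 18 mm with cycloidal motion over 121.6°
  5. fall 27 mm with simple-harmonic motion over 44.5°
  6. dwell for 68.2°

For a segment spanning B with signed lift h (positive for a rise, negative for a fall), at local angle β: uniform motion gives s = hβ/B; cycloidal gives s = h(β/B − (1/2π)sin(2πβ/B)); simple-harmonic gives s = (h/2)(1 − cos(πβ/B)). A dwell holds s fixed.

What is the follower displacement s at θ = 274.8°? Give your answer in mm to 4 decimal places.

seg 1 [0°–79.1°] cycloidal, h=9: full span → s += 9 → s = 9.0000
seg 2 [79.1°–105°] cycloidal, h=10: full span → s += 10 → s = 19.0000
seg 3 [105°–125.7°] dwell: s stays 19.0000
seg 4 [125.7°–247.3°] cycloidal, h=18: full span → s += 18 → s = 37.0000
seg 5 [247.3°–291.8°] simple-harmonic, h=-27: θ=274.8° here. β=27.5, B=44.5. -27/2·(1 − cos(π·0.6180)) = -18.3898 → s = 18.6102

18.6102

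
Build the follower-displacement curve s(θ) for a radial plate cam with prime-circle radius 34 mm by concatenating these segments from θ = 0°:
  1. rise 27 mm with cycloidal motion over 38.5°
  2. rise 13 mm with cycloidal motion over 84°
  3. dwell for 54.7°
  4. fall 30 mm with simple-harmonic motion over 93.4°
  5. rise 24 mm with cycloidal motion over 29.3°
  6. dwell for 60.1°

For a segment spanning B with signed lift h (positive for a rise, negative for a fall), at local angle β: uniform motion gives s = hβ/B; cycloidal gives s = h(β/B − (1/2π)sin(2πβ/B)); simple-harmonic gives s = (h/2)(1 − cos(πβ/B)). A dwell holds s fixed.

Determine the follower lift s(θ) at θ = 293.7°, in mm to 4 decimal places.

seg 1 [0°–38.5°] cycloidal, h=27: full span → s += 27 → s = 27.0000
seg 2 [38.5°–122.5°] cycloidal, h=13: full span → s += 13 → s = 40.0000
seg 3 [122.5°–177.2°] dwell: s stays 40.0000
seg 4 [177.2°–270.6°] simple-harmonic, h=-30: full span → s += -30 → s = 10.0000
seg 5 [270.6°–299.9°] cycloidal, h=24: θ=293.7° here. β=23.1, B=29.3. 24·(0.7884 − sin(2π·0.7884)/(2π)) = 22.6306 → s = 32.6306

32.6306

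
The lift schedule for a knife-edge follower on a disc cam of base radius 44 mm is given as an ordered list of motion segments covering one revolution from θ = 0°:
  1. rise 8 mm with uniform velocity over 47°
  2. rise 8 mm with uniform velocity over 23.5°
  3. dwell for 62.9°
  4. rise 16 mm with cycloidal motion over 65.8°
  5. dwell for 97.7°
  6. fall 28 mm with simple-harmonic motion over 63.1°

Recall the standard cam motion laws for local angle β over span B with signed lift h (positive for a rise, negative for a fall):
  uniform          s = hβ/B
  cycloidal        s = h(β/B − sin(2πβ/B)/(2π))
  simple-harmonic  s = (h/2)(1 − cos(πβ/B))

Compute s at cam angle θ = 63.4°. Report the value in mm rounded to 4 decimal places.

seg 1 [0°–47°] uniform, h=8: full span → s += 8 → s = 8.0000
seg 2 [47°–70.5°] uniform, h=8: θ=63.4° here. β=16.4, B=23.5. 8·16.4/23.5 = 5.5830 → s = 13.5830

13.5830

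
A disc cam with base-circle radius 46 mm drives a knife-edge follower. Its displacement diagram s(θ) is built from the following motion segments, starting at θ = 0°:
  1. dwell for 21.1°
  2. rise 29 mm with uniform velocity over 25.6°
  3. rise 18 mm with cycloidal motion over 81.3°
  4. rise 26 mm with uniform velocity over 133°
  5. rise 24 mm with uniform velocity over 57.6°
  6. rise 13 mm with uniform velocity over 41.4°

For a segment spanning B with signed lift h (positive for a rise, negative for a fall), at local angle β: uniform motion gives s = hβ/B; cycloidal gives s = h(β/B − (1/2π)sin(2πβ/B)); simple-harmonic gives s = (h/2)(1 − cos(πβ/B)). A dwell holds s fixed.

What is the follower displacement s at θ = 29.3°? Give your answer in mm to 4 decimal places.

seg 1 [0°–21.1°] dwell: s stays 0.0000
seg 2 [21.1°–46.7°] uniform, h=29: θ=29.3° here. β=8.2, B=25.6. 29·8.2/25.6 = 9.2891 → s = 9.2891

9.2891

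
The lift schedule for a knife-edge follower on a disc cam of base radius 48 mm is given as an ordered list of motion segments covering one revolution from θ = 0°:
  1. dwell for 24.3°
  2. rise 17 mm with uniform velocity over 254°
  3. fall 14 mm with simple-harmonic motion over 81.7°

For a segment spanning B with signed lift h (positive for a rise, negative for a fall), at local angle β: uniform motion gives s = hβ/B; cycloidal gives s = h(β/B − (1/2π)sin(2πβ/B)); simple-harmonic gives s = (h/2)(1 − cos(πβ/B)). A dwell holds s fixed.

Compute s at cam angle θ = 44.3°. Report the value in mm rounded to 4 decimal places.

seg 1 [0°–24.3°] dwell: s stays 0.0000
seg 2 [24.3°–278.3°] uniform, h=17: θ=44.3° here. β=20, B=254. 17·20/254 = 1.3386 → s = 1.3386

1.3386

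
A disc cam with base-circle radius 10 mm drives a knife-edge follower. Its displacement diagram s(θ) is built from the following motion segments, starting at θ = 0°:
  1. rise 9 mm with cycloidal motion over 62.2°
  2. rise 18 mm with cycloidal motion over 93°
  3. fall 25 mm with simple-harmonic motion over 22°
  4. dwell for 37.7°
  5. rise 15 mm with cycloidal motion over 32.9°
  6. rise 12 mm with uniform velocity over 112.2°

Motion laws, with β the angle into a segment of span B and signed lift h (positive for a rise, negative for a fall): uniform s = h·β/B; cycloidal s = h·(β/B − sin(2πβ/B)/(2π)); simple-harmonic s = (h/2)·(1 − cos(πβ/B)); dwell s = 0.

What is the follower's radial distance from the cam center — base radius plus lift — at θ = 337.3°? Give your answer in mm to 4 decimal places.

seg 1 [0°–62.2°] cycloidal, h=9: full span → s += 9 → s = 9.0000
seg 2 [62.2°–155.2°] cycloidal, h=18: full span → s += 18 → s = 27.0000
seg 3 [155.2°–177.2°] simple-harmonic, h=-25: full span → s += -25 → s = 2.0000
seg 4 [177.2°–214.9°] dwell: s stays 2.0000
seg 5 [214.9°–247.8°] cycloidal, h=15: full span → s += 15 → s = 17.0000
seg 6 [247.8°–360°] uniform, h=12: θ=337.3° here. β=89.5, B=112.2. 12·89.5/112.2 = 9.5722 → s = 26.5722
radial distance = base radius + s = 10 + 26.5722 = 36.5722

36.5722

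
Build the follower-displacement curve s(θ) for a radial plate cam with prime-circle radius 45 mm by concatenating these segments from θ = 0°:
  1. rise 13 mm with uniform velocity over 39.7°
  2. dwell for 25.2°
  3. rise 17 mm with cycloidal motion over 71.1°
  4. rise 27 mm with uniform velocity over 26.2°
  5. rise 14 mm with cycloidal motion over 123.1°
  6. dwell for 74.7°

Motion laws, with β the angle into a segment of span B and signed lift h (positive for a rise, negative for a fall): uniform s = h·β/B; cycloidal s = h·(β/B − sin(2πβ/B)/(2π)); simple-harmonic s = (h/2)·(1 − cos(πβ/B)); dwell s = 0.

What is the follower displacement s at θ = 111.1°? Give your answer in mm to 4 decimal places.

seg 1 [0°–39.7°] uniform, h=13: full span → s += 13 → s = 13.0000
seg 2 [39.7°–64.9°] dwell: s stays 13.0000
seg 3 [64.9°–136°] cycloidal, h=17: θ=111.1° here. β=46.2, B=71.1. 17·(0.6498 − sin(2π·0.6498)/(2π)) = 13.2332 → s = 26.2332

26.2332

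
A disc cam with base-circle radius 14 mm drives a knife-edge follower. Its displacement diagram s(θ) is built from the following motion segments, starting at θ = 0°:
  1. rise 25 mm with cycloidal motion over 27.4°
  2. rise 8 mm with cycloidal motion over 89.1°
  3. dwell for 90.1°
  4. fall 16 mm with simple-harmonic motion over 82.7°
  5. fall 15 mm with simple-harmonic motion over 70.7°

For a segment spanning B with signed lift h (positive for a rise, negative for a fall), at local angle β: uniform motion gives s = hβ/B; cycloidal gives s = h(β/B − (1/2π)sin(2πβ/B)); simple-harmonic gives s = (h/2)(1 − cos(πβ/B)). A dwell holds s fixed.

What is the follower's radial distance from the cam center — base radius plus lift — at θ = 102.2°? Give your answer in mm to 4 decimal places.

seg 1 [0°–27.4°] cycloidal, h=25: full span → s += 25 → s = 25.0000
seg 2 [27.4°–116.5°] cycloidal, h=8: θ=102.2° here. β=74.8, B=89.1. 8·(0.8395 − sin(2π·0.8395)/(2π)) = 7.7932 → s = 32.7932
radial distance = base radius + s = 14 + 32.7932 = 46.7932

46.7932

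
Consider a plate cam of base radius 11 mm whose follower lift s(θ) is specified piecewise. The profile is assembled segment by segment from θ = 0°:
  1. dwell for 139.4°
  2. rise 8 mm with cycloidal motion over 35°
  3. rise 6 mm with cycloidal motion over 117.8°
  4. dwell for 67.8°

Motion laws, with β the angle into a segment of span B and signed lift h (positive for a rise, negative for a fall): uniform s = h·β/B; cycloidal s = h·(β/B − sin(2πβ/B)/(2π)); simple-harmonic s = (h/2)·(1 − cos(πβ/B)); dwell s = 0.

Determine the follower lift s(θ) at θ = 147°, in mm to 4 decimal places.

seg 1 [0°–139.4°] dwell: s stays 0.0000
seg 2 [139.4°–174.4°] cycloidal, h=8: θ=147° here. β=7.6, B=35. 8·(0.2171 − sin(2π·0.2171)/(2π)) = 0.4909 → s = 0.4909

0.4909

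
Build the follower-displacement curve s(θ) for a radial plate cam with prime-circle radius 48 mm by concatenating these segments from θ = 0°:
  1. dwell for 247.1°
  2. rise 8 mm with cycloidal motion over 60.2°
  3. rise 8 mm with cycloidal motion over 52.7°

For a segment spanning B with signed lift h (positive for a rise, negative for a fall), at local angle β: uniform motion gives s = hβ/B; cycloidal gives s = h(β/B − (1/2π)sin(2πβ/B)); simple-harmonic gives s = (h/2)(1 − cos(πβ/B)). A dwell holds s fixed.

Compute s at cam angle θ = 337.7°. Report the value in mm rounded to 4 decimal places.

seg 1 [0°–247.1°] dwell: s stays 0.0000
seg 2 [247.1°–307.3°] cycloidal, h=8: full span → s += 8 → s = 8.0000
seg 3 [307.3°–360°] cycloidal, h=8: θ=337.7° here. β=30.4, B=52.7. 8·(0.5769 − sin(2π·0.5769)/(2π)) = 5.2060 → s = 13.2060

13.2060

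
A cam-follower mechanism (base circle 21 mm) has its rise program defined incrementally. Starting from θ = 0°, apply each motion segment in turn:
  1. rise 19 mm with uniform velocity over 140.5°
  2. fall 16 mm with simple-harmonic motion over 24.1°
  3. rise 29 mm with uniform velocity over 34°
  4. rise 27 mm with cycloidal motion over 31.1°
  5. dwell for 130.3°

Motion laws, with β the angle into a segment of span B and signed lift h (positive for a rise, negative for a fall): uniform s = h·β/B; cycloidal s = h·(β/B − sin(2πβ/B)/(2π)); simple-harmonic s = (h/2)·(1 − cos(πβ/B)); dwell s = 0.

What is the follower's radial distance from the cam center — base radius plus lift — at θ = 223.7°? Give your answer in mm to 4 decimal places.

seg 1 [0°–140.5°] uniform, h=19: full span → s += 19 → s = 19.0000
seg 2 [140.5°–164.6°] simple-harmonic, h=-16: full span → s += -16 → s = 3.0000
seg 3 [164.6°–198.6°] uniform, h=29: full span → s += 29 → s = 32.0000
seg 4 [198.6°–229.7°] cycloidal, h=27: θ=223.7° here. β=25.1, B=31.1. 27·(0.8071 − sin(2π·0.8071)/(2π)) = 25.8148 → s = 57.8148
radial distance = base radius + s = 21 + 57.8148 = 78.8148

78.8148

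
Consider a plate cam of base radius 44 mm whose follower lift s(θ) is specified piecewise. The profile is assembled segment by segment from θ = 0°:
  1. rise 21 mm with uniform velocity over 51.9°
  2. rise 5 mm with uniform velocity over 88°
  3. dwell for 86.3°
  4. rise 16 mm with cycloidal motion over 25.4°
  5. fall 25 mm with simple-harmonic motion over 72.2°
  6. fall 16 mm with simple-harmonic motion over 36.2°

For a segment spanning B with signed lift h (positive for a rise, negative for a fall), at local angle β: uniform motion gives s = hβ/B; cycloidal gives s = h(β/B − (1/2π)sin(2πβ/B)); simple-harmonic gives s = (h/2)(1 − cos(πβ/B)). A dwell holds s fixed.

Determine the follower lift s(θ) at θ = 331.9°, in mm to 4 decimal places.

seg 1 [0°–51.9°] uniform, h=21: full span → s += 21 → s = 21.0000
seg 2 [51.9°–139.9°] uniform, h=5: full span → s += 5 → s = 26.0000
seg 3 [139.9°–226.2°] dwell: s stays 26.0000
seg 4 [226.2°–251.6°] cycloidal, h=16: full span → s += 16 → s = 42.0000
seg 5 [251.6°–323.8°] simple-harmonic, h=-25: full span → s += -25 → s = 17.0000
seg 6 [323.8°–360°] simple-harmonic, h=-16: θ=331.9° here. β=8.1, B=36.2. -16/2·(1 − cos(π·0.2238)) = -1.8965 → s = 15.1035

15.1035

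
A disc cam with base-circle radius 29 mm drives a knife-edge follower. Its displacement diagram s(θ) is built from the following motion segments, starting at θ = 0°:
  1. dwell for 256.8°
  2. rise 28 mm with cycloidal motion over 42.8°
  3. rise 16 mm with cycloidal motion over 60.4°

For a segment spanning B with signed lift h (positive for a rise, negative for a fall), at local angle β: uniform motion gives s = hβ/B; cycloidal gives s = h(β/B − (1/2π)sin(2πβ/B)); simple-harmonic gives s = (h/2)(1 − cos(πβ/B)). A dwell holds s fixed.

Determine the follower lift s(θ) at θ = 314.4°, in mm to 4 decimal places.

seg 1 [0°–256.8°] dwell: s stays 0.0000
seg 2 [256.8°–299.6°] cycloidal, h=28: full span → s += 28 → s = 28.0000
seg 3 [299.6°–360°] cycloidal, h=16: θ=314.4° here. β=14.8, B=60.4. 16·(0.2450 − sin(2π·0.2450)/(2π)) = 1.3753 → s = 29.3753

29.3753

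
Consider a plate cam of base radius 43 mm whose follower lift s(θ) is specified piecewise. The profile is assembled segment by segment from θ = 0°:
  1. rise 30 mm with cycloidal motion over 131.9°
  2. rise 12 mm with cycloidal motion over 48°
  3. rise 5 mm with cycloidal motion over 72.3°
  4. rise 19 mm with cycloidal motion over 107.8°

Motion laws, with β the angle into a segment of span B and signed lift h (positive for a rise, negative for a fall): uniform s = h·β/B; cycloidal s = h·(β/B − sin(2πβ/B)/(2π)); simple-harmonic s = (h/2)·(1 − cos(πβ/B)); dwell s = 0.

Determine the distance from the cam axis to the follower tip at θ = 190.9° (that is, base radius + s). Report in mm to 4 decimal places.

seg 1 [0°–131.9°] cycloidal, h=30: full span → s += 30 → s = 30.0000
seg 2 [131.9°–179.9°] cycloidal, h=12: full span → s += 12 → s = 42.0000
seg 3 [179.9°–252.2°] cycloidal, h=5: θ=190.9° here. β=11, B=72.3. 5·(0.1521 − sin(2π·0.1521)/(2π)) = 0.1107 → s = 42.1107
radial distance = base radius + s = 43 + 42.1107 = 85.1107

85.1107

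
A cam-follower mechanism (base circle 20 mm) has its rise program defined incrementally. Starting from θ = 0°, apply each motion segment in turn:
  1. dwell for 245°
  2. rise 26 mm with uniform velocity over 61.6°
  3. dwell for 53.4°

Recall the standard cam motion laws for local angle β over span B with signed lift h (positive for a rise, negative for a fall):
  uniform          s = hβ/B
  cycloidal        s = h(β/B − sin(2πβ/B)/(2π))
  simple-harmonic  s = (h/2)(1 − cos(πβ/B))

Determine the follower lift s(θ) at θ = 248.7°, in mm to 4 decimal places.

seg 1 [0°–245°] dwell: s stays 0.0000
seg 2 [245°–306.6°] uniform, h=26: θ=248.7° here. β=3.7, B=61.6. 26·3.7/61.6 = 1.5617 → s = 1.5617

1.5617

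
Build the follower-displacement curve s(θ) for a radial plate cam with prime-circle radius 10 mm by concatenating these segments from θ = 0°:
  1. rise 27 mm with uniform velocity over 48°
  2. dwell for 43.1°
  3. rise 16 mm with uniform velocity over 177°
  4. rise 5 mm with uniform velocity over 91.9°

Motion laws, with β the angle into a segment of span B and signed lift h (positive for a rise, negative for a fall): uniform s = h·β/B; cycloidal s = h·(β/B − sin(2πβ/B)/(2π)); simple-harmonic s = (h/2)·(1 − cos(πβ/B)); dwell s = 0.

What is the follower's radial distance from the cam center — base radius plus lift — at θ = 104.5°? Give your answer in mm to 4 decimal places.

seg 1 [0°–48°] uniform, h=27: full span → s += 27 → s = 27.0000
seg 2 [48°–91.1°] dwell: s stays 27.0000
seg 3 [91.1°–268.1°] uniform, h=16: θ=104.5° here. β=13.4, B=177. 16·13.4/177 = 1.2113 → s = 28.2113
radial distance = base radius + s = 10 + 28.2113 = 38.2113

38.2113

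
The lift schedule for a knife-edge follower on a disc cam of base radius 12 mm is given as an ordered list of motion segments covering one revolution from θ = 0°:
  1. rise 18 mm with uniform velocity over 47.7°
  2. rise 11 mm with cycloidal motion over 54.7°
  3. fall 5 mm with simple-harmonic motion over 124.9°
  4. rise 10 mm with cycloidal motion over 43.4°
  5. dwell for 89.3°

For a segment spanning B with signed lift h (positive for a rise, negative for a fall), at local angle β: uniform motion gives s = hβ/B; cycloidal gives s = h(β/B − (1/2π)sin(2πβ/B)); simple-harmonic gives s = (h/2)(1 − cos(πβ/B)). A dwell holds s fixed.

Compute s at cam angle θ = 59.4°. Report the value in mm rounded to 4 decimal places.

seg 1 [0°–47.7°] uniform, h=18: full span → s += 18 → s = 18.0000
seg 2 [47.7°–102.4°] cycloidal, h=11: θ=59.4° here. β=11.7, B=54.7. 11·(0.2139 − sin(2π·0.2139)/(2π)) = 0.6470 → s = 18.6470

18.6470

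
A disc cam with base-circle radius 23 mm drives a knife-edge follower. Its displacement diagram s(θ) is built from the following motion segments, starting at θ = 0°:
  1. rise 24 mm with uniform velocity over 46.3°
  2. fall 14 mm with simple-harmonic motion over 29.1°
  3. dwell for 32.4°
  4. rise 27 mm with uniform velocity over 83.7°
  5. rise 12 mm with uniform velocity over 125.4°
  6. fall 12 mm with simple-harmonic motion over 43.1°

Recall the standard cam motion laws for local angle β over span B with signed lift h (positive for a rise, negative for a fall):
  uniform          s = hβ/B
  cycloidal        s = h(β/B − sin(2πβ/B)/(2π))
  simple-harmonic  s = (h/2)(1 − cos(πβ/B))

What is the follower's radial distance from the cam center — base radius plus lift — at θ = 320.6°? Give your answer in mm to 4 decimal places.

seg 1 [0°–46.3°] uniform, h=24: full span → s += 24 → s = 24.0000
seg 2 [46.3°–75.4°] simple-harmonic, h=-14: full span → s += -14 → s = 10.0000
seg 3 [75.4°–107.8°] dwell: s stays 10.0000
seg 4 [107.8°–191.5°] uniform, h=27: full span → s += 27 → s = 37.0000
seg 5 [191.5°–316.9°] uniform, h=12: full span → s += 12 → s = 49.0000
seg 6 [316.9°–360°] simple-harmonic, h=-12: θ=320.6° here. β=3.7, B=43.1. -12/2·(1 − cos(π·0.0858)) = -0.2169 → s = 48.7831
radial distance = base radius + s = 23 + 48.7831 = 71.7831

71.7831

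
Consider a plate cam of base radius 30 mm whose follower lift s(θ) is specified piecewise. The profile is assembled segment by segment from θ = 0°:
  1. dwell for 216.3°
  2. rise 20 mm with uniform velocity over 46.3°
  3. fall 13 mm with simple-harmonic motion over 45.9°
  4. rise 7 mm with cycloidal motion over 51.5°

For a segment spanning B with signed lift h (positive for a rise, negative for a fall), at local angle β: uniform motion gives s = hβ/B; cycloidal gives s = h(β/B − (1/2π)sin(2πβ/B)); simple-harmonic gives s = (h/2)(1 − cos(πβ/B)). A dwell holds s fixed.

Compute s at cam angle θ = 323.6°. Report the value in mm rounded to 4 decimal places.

seg 1 [0°–216.3°] dwell: s stays 0.0000
seg 2 [216.3°–262.6°] uniform, h=20: full span → s += 20 → s = 20.0000
seg 3 [262.6°–308.5°] simple-harmonic, h=-13: full span → s += -13 → s = 7.0000
seg 4 [308.5°–360°] cycloidal, h=7: θ=323.6° here. β=15.1, B=51.5. 7·(0.2932 − sin(2π·0.2932)/(2π)) = 0.9791 → s = 7.9791

7.9791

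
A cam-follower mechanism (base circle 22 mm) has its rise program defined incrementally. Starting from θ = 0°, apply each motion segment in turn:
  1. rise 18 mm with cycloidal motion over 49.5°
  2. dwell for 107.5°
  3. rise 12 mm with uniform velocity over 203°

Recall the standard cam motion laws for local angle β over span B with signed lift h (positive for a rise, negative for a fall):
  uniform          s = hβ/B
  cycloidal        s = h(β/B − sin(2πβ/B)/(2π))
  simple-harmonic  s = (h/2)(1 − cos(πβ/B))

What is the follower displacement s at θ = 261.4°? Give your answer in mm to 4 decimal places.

seg 1 [0°–49.5°] cycloidal, h=18: full span → s += 18 → s = 18.0000
seg 2 [49.5°–157°] dwell: s stays 18.0000
seg 3 [157°–360°] uniform, h=12: θ=261.4° here. β=104.4, B=203. 12·104.4/203 = 6.1714 → s = 24.1714

24.1714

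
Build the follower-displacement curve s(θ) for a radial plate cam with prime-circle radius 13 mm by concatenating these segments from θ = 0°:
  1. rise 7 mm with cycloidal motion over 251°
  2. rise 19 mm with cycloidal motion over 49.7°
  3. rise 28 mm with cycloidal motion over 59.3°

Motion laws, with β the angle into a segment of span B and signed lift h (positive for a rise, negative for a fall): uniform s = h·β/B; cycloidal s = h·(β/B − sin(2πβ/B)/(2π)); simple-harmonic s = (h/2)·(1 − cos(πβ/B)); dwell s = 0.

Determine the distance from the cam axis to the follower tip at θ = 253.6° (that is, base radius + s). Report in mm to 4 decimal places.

seg 1 [0°–251°] cycloidal, h=7: full span → s += 7 → s = 7.0000
seg 2 [251°–300.7°] cycloidal, h=19: θ=253.6° here. β=2.6, B=49.7. 19·(0.0523 − sin(2π·0.0523)/(2π)) = 0.0178 → s = 7.0178
radial distance = base radius + s = 13 + 7.0178 = 20.0178

20.0178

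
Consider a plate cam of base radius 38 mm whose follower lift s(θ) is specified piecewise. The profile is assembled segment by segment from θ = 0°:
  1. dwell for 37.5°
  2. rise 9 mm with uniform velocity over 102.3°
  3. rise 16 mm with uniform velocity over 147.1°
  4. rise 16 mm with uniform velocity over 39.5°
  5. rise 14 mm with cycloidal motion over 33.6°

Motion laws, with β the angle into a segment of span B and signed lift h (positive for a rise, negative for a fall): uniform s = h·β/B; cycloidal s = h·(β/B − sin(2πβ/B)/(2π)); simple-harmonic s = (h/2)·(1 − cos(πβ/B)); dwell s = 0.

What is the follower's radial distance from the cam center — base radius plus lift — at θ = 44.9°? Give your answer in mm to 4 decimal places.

seg 1 [0°–37.5°] dwell: s stays 0.0000
seg 2 [37.5°–139.8°] uniform, h=9: θ=44.9° here. β=7.4, B=102.3. 9·7.4/102.3 = 0.6510 → s = 0.6510
radial distance = base radius + s = 38 + 0.6510 = 38.6510

38.6510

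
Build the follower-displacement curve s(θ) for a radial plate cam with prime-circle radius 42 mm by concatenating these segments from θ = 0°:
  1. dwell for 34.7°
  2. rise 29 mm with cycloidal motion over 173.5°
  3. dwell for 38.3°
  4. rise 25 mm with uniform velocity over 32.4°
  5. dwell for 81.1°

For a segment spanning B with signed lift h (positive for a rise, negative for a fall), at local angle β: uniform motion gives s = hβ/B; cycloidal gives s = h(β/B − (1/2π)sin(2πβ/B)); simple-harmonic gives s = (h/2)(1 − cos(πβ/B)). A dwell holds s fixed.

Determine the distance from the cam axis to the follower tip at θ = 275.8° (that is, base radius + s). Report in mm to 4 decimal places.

seg 1 [0°–34.7°] dwell: s stays 0.0000
seg 2 [34.7°–208.2°] cycloidal, h=29: full span → s += 29 → s = 29.0000
seg 3 [208.2°–246.5°] dwell: s stays 29.0000
seg 4 [246.5°–278.9°] uniform, h=25: θ=275.8° here. β=29.3, B=32.4. 25·29.3/32.4 = 22.6080 → s = 51.6080
radial distance = base radius + s = 42 + 51.6080 = 93.6080

93.6080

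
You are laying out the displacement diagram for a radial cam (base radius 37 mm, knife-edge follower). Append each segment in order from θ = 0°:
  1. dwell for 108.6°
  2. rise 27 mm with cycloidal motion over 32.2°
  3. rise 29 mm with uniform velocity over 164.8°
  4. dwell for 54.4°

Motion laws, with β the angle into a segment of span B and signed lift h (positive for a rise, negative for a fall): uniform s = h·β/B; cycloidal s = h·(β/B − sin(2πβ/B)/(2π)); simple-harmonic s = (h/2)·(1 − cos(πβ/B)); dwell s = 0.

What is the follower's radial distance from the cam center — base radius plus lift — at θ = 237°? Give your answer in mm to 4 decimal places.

seg 1 [0°–108.6°] dwell: s stays 0.0000
seg 2 [108.6°–140.8°] cycloidal, h=27: full span → s += 27 → s = 27.0000
seg 3 [140.8°–305.6°] uniform, h=29: θ=237° here. β=96.2, B=164.8. 29·96.2/164.8 = 16.9284 → s = 43.9284
radial distance = base radius + s = 37 + 43.9284 = 80.9284

80.9284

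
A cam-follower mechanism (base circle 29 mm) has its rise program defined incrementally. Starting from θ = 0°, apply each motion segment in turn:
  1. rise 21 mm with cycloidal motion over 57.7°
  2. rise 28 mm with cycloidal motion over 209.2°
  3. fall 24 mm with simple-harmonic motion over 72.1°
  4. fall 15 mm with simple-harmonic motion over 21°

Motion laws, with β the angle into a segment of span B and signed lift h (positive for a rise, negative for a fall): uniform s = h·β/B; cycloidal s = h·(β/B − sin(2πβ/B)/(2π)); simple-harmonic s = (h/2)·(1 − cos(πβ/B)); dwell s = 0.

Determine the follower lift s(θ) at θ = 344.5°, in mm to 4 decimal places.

seg 1 [0°–57.7°] cycloidal, h=21: full span → s += 21 → s = 21.0000
seg 2 [57.7°–266.9°] cycloidal, h=28: full span → s += 28 → s = 49.0000
seg 3 [266.9°–339°] simple-harmonic, h=-24: full span → s += -24 → s = 25.0000
seg 4 [339°–360°] simple-harmonic, h=-15: θ=344.5° here. β=5.5, B=21. -15/2·(1 − cos(π·0.2619)) = -2.3987 → s = 22.6013

22.6013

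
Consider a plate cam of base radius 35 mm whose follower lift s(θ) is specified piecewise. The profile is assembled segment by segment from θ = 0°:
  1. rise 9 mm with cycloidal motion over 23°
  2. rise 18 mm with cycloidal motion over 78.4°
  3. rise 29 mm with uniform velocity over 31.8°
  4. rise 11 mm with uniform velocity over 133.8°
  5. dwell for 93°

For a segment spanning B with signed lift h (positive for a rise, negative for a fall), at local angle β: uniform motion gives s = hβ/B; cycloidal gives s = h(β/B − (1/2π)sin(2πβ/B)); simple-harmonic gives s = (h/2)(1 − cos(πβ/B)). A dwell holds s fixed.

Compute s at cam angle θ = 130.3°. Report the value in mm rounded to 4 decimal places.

seg 1 [0°–23°] cycloidal, h=9: full span → s += 9 → s = 9.0000
seg 2 [23°–101.4°] cycloidal, h=18: full span → s += 18 → s = 27.0000
seg 3 [101.4°–133.2°] uniform, h=29: θ=130.3° here. β=28.9, B=31.8. 29·28.9/31.8 = 26.3553 → s = 53.3553

53.3553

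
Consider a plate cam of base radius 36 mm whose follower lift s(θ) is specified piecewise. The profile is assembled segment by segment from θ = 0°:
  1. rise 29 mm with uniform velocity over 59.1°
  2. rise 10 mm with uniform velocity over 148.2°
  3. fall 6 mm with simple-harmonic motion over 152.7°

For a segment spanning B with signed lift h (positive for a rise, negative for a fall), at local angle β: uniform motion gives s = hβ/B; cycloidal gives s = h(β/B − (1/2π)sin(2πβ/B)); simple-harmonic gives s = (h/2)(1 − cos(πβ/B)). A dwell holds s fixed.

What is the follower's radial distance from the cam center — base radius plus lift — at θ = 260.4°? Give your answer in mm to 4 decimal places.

seg 1 [0°–59.1°] uniform, h=29: full span → s += 29 → s = 29.0000
seg 2 [59.1°–207.3°] uniform, h=10: full span → s += 10 → s = 39.0000
seg 3 [207.3°–360°] simple-harmonic, h=-6: θ=260.4° here. β=53.1, B=152.7. -6/2·(1 − cos(π·0.3477)) = -1.6191 → s = 37.3809
radial distance = base radius + s = 36 + 37.3809 = 73.3809

73.3809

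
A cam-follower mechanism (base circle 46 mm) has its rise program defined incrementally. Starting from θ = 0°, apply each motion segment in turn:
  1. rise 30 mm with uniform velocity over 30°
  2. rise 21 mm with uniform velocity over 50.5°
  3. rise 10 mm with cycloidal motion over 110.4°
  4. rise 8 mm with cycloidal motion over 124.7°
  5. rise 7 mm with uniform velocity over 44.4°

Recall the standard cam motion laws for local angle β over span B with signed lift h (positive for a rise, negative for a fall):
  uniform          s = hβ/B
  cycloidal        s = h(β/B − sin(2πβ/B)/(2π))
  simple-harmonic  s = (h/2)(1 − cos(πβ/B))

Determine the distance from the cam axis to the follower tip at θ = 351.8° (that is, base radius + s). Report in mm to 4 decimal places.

seg 1 [0°–30°] uniform, h=30: full span → s += 30 → s = 30.0000
seg 2 [30°–80.5°] uniform, h=21: full span → s += 21 → s = 51.0000
seg 3 [80.5°–190.9°] cycloidal, h=10: full span → s += 10 → s = 61.0000
seg 4 [190.9°–315.6°] cycloidal, h=8: full span → s += 8 → s = 69.0000
seg 5 [315.6°–360°] uniform, h=7: θ=351.8° here. β=36.2, B=44.4. 7·36.2/44.4 = 5.7072 → s = 74.7072
radial distance = base radius + s = 46 + 74.7072 = 120.7072

120.7072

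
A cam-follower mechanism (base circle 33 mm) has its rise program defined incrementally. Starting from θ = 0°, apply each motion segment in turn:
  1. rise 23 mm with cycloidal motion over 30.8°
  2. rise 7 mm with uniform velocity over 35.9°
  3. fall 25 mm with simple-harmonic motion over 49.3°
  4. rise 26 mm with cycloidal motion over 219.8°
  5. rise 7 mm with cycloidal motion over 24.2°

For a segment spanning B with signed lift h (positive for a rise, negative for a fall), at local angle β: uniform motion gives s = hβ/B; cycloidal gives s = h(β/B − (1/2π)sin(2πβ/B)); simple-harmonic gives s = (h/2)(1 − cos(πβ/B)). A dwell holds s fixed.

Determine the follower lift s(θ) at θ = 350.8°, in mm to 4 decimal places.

seg 1 [0°–30.8°] cycloidal, h=23: full span → s += 23 → s = 23.0000
seg 2 [30.8°–66.7°] uniform, h=7: full span → s += 7 → s = 30.0000
seg 3 [66.7°–116°] simple-harmonic, h=-25: full span → s += -25 → s = 5.0000
seg 4 [116°–335.8°] cycloidal, h=26: full span → s += 26 → s = 31.0000
seg 5 [335.8°–360°] cycloidal, h=7: θ=350.8° here. β=15, B=24.2. 7·(0.6198 − sin(2π·0.6198)/(2π)) = 5.1006 → s = 36.1006

36.1006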